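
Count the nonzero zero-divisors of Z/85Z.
Z/85Z has 20 nonzero zero-divisors

In Z/85Z each nonzero element is either a unit (gcd with 85 is 1) or a zero-divisor (gcd > 1). The number of units is φ(85): factorise 85 = 5 · 17, so φ(85) = (5 − 1) · (17 − 1) = 4 · 16 = 64. The nonzero elements number 85 − 1 = 84. Hence the nonzero zero-divisors number 84 − 64 = 20.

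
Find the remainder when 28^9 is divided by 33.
13

Use repeated squaring. Binary(9) = 1001. Walk through the bits of the exponent 9 left-to-right: at each bit after the leading one, square the running value, then multiply by 28 if the bit is 1 (always reducing mod 33):
  bit 1 = 1 (leading): start with 28.
  bit 2 = 0: square 28^2 = 784 ≡ 25 (mod 33).
  bit 3 = 0: square 25^2 = 625 ≡ 31 (mod 33).
  bit 4 = 1: square 31^2 = 961 ≡ 4; bit is 1, so multiply 4·28 = 112 ≡ 13 (mod 33).
Final value: 28^9 ≡ 13 (mod 33).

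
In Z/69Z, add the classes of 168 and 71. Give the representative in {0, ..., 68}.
32

Reduce the summands first: 168 ≡ 30, 71 ≡ 2 (mod 69), so 168 + 71 ≡ 30 + 2 (mod 69). 30 + 2 = 32; 32 = 0·69 + 32, so (168 + 71) mod 69 = 32.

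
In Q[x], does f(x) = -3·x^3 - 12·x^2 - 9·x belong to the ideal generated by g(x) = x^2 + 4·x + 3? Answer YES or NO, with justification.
YES

In Q[x] the ideal (g) consists of all multiples of g, so f ∈ (g) iff g | f, i.e. iff the remainder of f on division by g is 0. Divide f by g (g is monic, so eliminate the leading term of the running remainder at each step):
  leading term -3·x^3: subtract (-3·x)·g(x) = -3·x^3 - 12·x^2 - 9·x, leaving 0
The remainder is 0, so f(x) = g(x) · h(x) with h(x) = -3·x. Hence g | f, i.e. f ∈ (g).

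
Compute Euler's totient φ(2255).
φ is multiplicative, with φ(p^e) = p^e − p^(e−1). Factorise 2255 = 5 · 11 · 41. Then
  φ(2255) = (5 − 1) · (11 − 1) · (41 − 1) = 4 · 10 · 40 = 1600.

Final answer: φ(2255) = 1600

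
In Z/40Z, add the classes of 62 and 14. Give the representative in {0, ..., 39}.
Reduce the summands first: 62 ≡ 22 (mod 40), so 62 + 14 ≡ 22 + 14 (mod 40). 22 + 14 = 36; 36 = 0·40 + 36, so (62 + 14) mod 40 = 36.

Final answer: 36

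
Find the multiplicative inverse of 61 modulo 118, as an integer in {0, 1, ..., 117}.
61^(−1) ≡ 89 (mod 118)

Apply the extended Euclidean algorithm to (118, 61), tracking rows (r, s, t) with s·118 + t·61 = r. Each division r_prev = q·r_cur + r_new produces the new row as (previous row) − q·(current row):
  row A: (118, 1, 0)   [1·118 + 0·61 = 118]
  row B: (61, 0, 1)   [0·118 + 1·61 = 61]
  118 = 1·61 + 57   → row C = row A − 1·row B = (57, 1, −1)   [check: 1·118 − 1·61 = 57]
  61 = 1·57 + 4   → row D = row B − 1·row C = (4, −1, 2)   [check: −1·118 + 2·61 = 4]
  57 = 14·4 + 1   → row E = row C − 14·row D = (1, 15, −29)   [check: 15·118 − 29·61 = 1]
  4 = 4·1 + 0   → remainder 0, stop. gcd = 1 (last nonzero row E).
The gcd is 1, so 61 is invertible mod 118. The last nonzero row gives 15·118 − 29·61 = 1, so t = −29. So 61^(−1) ≡ −29 ≡ 89 (mod 118). Verify: 61 · 89 = 5429 ≡ 1 (mod 118). ✓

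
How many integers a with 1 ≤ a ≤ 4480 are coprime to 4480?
The number of a ∈ {1, ..., 4480} with gcd(a, 4480) = 1 is by definition Euler's totient φ(4480). φ is multiplicative, with φ(p^e) = p^e − p^(e−1). Factorise 4480 = 2^7 · 5 · 7. Then
  φ(4480) = (2^7 − 2^6) · (5 − 1) · (7 − 1) = 64 · 4 · 6 = 1536.
So there are 1536 such integers.

Final answer: 1536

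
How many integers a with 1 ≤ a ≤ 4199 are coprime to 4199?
3456

The number of a ∈ {1, ..., 4199} with gcd(a, 4199) = 1 is by definition Euler's totient φ(4199). φ is multiplicative, with φ(p^e) = p^e − p^(e−1). Factorise 4199 = 13 · 17 · 19. Then
  φ(4199) = (13 − 1) · (17 − 1) · (19 − 1) = 12 · 16 · 18 = 3456.
So there are 3456 such integers.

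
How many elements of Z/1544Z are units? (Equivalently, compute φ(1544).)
Z/1544Z has φ(1544) = 768 units

An element a ∈ Z/1544Z is a unit iff gcd(a, 1544) = 1, so the number of units is φ(1544). φ is multiplicative, with φ(p^e) = p^e − p^(e−1). Factorise 1544 = 2^3 · 193. Then
  φ(1544) = (2^3 − 2^2) · (193 − 1) = 4 · 192 = 768.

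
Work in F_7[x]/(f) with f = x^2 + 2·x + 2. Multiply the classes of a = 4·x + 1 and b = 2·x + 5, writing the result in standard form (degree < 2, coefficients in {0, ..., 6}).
Multiply as integer polynomials: a · b = 8·x^2 + 22·x + 5. Reducing coefficients mod 7: a · b ≡ x^2 + x + 5. Now divide by f(x) = x^2 + 2·x + 2 in F_7[x], eliminating the leading term at each step:
  leading term x^2: subtract (1)·f(x) = x^2 + 2·x + 2, leaving 6·x + 3 (coefficients mod 7)
The degree is now < 2, so this is the remainder. Hence a · b ≡ 6·x + 3 in F_7[x]/(f).

Final answer: a · b ≡ 6·x + 3 (mod f(x))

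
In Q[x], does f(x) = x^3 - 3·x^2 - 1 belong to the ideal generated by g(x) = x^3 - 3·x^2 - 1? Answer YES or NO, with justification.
YES

In Q[x] the ideal (g) consists of all multiples of g, so f ∈ (g) iff g | f, i.e. iff the remainder of f on division by g is 0. Divide f by g (g is monic, so eliminate the leading term of the running remainder at each step):
  leading term x^3: subtract (1)·g(x) = x^3 - 3·x^2 - 1, leaving 0
The remainder is 0, so f(x) = g(x) · h(x) with h(x) = 1. Hence g | f, i.e. f ∈ (g).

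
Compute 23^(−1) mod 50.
23^(−1) ≡ 37 (mod 50)

Apply the extended Euclidean algorithm to (50, 23), tracking rows (r, s, t) with s·50 + t·23 = r. Each division r_prev = q·r_cur + r_new produces the new row as (previous row) − q·(current row):
  row A: (50, 1, 0)   [1·50 + 0·23 = 50]
  row B: (23, 0, 1)   [0·50 + 1·23 = 23]
  50 = 2·23 + 4   → row C = row A − 2·row B = (4, 1, −2)   [check: 1·50 − 2·23 = 4]
  23 = 5·4 + 3   → row D = row B − 5·row C = (3, −5, 11)   [check: −5·50 + 11·23 = 3]
  4 = 1·3 + 1   → row E = row C − 1·row D = (1, 6, −13)   [check: 6·50 − 13·23 = 1]
  3 = 3·1 + 0   → remainder 0, stop. gcd = 1 (last nonzero row E).
The gcd is 1, so 23 is invertible mod 50. The last nonzero row gives 6·50 − 13·23 = 1, so t = −13. So 23^(−1) ≡ −13 ≡ 37 (mod 50). Verify: 23 · 37 = 851 ≡ 1 (mod 50). ✓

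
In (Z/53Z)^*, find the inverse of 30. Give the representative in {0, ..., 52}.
30^(−1) ≡ 23 (mod 53)

Apply the extended Euclidean algorithm to (53, 30), tracking rows (r, s, t) with s·53 + t·30 = r. Each division r_prev = q·r_cur + r_new produces the new row as (previous row) − q·(current row):
  row A: (53, 1, 0)   [1·53 + 0·30 = 53]
  row B: (30, 0, 1)   [0·53 + 1·30 = 30]
  53 = 1·30 + 23   → row C = row A − 1·row B = (23, 1, −1)   [check: 1·53 − 1·30 = 23]
  30 = 1·23 + 7   → row D = row B − 1·row C = (7, −1, 2)   [check: −1·53 + 2·30 = 7]
  23 = 3·7 + 2   → row E = row C − 3·row D = (2, 4, −7)   [check: 4·53 − 7·30 = 2]
  7 = 3·2 + 1   → row F = row D − 3·row E = (1, −13, 23)   [check: −13·53 + 23·30 = 1]
  2 = 2·1 + 0   → remainder 0, stop. gcd = 1 (last nonzero row F).
The gcd is 1, so 30 is invertible mod 53. The last nonzero row gives −13·53 + 23·30 = 1, so t = 23. So 30^(−1) ≡ 23 (mod 53). Verify: 30 · 23 = 690 ≡ 1 (mod 53). ✓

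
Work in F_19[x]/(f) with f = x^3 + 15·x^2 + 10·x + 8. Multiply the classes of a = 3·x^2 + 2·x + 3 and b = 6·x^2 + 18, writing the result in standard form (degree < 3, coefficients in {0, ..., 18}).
Multiply as integer polynomials: a · b = 18·x^4 + 12·x^3 + 72·x^2 + 36·x + 54. Reducing coefficients mod 19: a · b ≡ 18·x^4 + 12·x^3 + 15·x^2 + 17·x + 16. Now divide by f(x) = x^3 + 15·x^2 + 10·x + 8 in F_19[x], eliminating the leading term at each step:
  leading term 18·x^4: subtract (18·x)·f(x) = 18·x^4 + 4·x^3 + 9·x^2 + 11·x, leaving 8·x^3 + 6·x^2 + 6·x + 16 (coefficients mod 19)
  leading term 8·x^3: subtract (8)·f(x) = 8·x^3 + 6·x^2 + 4·x + 7, leaving 2·x + 9 (coefficients mod 19)
The degree is now < 3, so this is the remainder. Hence a · b ≡ 2·x + 9 in F_19[x]/(f).

Final answer: a · b ≡ 2·x + 9 (mod f(x))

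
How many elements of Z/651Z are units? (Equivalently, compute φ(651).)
Z/651Z has φ(651) = 360 units

An element a ∈ Z/651Z is a unit iff gcd(a, 651) = 1, so the number of units is φ(651). φ is multiplicative, with φ(p^e) = p^e − p^(e−1). Factorise 651 = 3 · 7 · 31. Then
  φ(651) = (3 − 1) · (7 − 1) · (31 − 1) = 2 · 6 · 30 = 360.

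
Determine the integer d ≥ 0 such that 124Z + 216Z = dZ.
(124, 216) = (4); d = 4

In the PID Z, (a, b) is generated by gcd(a, b). Compute gcd(216, 124) with the extended Euclidean algorithm, tracking rows (r, s, t) with s·216 + t·124 = r:
  row A: (216, 1, 0)   [1·216 + 0·124 = 216]
  row B: (124, 0, 1)   [0·216 + 1·124 = 124]
  216 = 1·124 + 92   → row C = row A − 1·row B = (92, 1, −1)   [check: 1·216 − 1·124 = 92]
  124 = 1·92 + 32   → row D = row B − 1·row C = (32, −1, 2)   [check: −1·216 + 2·124 = 32]
  92 = 2·32 + 28   → row E = row C − 2·row D = (28, 3, −5)   [check: 3·216 − 5·124 = 28]
  32 = 1·28 + 4   → row F = row D − 1·row E = (4, −4, 7)   [check: −4·216 + 7·124 = 4]
  28 = 7·4 + 0   → remainder 0, stop. gcd = 4 (last nonzero row F).
So gcd(124, 216) = 4, with Bézout identity −4·216 + 7·124 = 4. Containment (⊇): the Bézout identity exhibits 4 as an element of (124, 216), giving (4) ⊆ (124, 216). Containment (⊆): since 4 | 124 and 4 | 216 (124 = 4·31, 216 = 4·54), every Z-linear combination of 124 and 216 is divisible by 4, so (124, 216) ⊆ (4). Therefore (124, 216) = (4), d = 4.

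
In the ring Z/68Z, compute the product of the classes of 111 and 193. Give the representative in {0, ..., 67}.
3

Reduce the factors first: 111 ≡ 43, 193 ≡ 57 (mod 68), so 111 · 193 ≡ 43 · 57 (mod 68). 43 · 57 = 2451. Dividing by 68: 2451 = 36·68 + 3. So (111 · 193) mod 68 = 3.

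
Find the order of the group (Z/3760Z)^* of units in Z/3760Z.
(Z/3760Z)^* consists of the classes a with gcd(a, 3760) = 1, so its order is φ(3760). φ is multiplicative, with φ(p^e) = p^e − p^(e−1). Factorise 3760 = 2^4 · 5 · 47. Then
  φ(3760) = (2^4 − 2^3) · (5 − 1) · (47 − 1) = 8 · 4 · 46 = 1472.
Thus |(Z/3760Z)^*| = 1472.

Final answer: |(Z/3760Z)^*| = 1472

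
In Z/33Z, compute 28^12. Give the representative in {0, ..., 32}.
25

Use repeated squaring. Binary(12) = 1100. Walk through the bits of the exponent 12 left-to-right: at each bit after the leading one, square the running value, then multiply by 28 if the bit is 1 (always reducing mod 33):
  bit 1 = 1 (leading): start with 28.
  bit 2 = 1: square 28^2 = 784 ≡ 25; bit is 1, so multiply 25·28 = 700 ≡ 7 (mod 33).
  bit 3 = 0: square 7^2 = 49 ≡ 16 (mod 33).
  bit 4 = 0: square 16^2 = 256 ≡ 25 (mod 33).
Final value: 28^12 ≡ 25 (mod 33).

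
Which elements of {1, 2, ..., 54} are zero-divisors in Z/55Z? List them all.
nonzero zero-divisors of Z/55Z = {5, 10, 11, 15, 20, 22, 25, 30, 33, 35, 40, 44, 45, 50}

An element a ∈ Z/55Z (with a ≠ 0) is a zero-divisor iff gcd(a, 55) > 1 (because a is a unit precisely when gcd(a, n) = 1, and in Z/nZ every nonzero, non-unit element is a zero-divisor). Scan a = 1, ..., 54 and keep those with gcd(a, 55) > 1:
  gcd(5, 55) = 5, gcd(10, 55) = 5, gcd(11, 55) = 11, gcd(15, 55) = 5, gcd(20, 55) = 5, gcd(22, 55) = 11, gcd(25, 55) = 5, gcd(30, 55) = 5, gcd(33, 55) = 11, gcd(35, 55) = 5, gcd(40, 55) = 5, gcd(44, 55) = 11, gcd(45, 55) = 5, gcd(50, 55) = 5.
All other a ∈ {1, ..., 54} have gcd(a, 55) = 1 and are units. So the nonzero zero-divisors are exactly the 14 values of a appearing in this scan.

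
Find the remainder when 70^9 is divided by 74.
38

Use repeated squaring. Binary(9) = 1001. Walk through the bits of the exponent 9 left-to-right: at each bit after the leading one, square the running value, then multiply by 70 if the bit is 1 (always reducing mod 74):
  bit 1 = 1 (leading): start with 70.
  bit 2 = 0: square 70^2 = 4900 ≡ 16 (mod 74).
  bit 3 = 0: square 16^2 = 256 ≡ 34 (mod 74).
  bit 4 = 1: square 34^2 = 1156 ≡ 46; bit is 1, so multiply 46·70 = 3220 ≡ 38 (mod 74).
Final value: 70^9 ≡ 38 (mod 74).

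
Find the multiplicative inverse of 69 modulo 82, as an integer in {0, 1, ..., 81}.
Apply the extended Euclidean algorithm to (82, 69), tracking rows (r, s, t) with s·82 + t·69 = r. Each division r_prev = q·r_cur + r_new produces the new row as (previous row) − q·(current row):
  row A: (82, 1, 0)   [1·82 + 0·69 = 82]
  row B: (69, 0, 1)   [0·82 + 1·69 = 69]
  82 = 1·69 + 13   → row C = row A − 1·row B = (13, 1, −1)   [check: 1·82 − 1·69 = 13]
  69 = 5·13 + 4   → row D = row B − 5·row C = (4, −5, 6)   [check: −5·82 + 6·69 = 4]
  13 = 3·4 + 1   → row E = row C − 3·row D = (1, 16, −19)   [check: 16·82 − 19·69 = 1]
  4 = 4·1 + 0   → remainder 0, stop. gcd = 1 (last nonzero row E).
The gcd is 1, so 69 is invertible mod 82. The last nonzero row gives 16·82 − 19·69 = 1, so t = −19. So 69^(−1) ≡ −19 ≡ 63 (mod 82). Verify: 69 · 63 = 4347 ≡ 1 (mod 82). ✓

Final answer: 69^(−1) ≡ 63 (mod 82)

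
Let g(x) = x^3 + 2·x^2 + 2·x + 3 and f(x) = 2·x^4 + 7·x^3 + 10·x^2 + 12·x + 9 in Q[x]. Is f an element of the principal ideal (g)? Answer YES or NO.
In Q[x] the ideal (g) consists of all multiples of g, so f ∈ (g) iff g | f, i.e. iff the remainder of f on division by g is 0. Divide f by g (g is monic, so eliminate the leading term of the running remainder at each step):
  leading term 2·x^4: subtract (2·x)·g(x) = 2·x^4 + 4·x^3 + 4·x^2 + 6·x, leaving 3·x^3 + 6·x^2 + 6·x + 9
  leading term 3·x^3: subtract (3)·g(x) = 3·x^3 + 6·x^2 + 6·x + 9, leaving 0
The remainder is 0, so f(x) = g(x) · h(x) with h(x) = 2·x + 3. Hence g | f, i.e. f ∈ (g).

Final answer: YES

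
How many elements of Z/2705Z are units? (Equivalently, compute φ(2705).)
Z/2705Z has φ(2705) = 2160 units

An element a ∈ Z/2705Z is a unit iff gcd(a, 2705) = 1, so the number of units is φ(2705). φ is multiplicative, with φ(p^e) = p^e − p^(e−1). Factorise 2705 = 5 · 541. Then
  φ(2705) = (5 − 1) · (541 − 1) = 4 · 540 = 2160.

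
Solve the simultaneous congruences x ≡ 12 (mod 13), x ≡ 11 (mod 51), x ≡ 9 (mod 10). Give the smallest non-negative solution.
x ≡ 1949 (mod 6630); the representative in [0, 6630) is 1949

The moduli 13, 51, 10 are pairwise coprime, so by the CRT there is a unique solution mod 13·51·10 = 6630.
Solve by successive substitution. Start with x ≡ 12 (mod 13).
  Combine with x ≡ 11 (mod 51): write x = 12 + 13·t and require 12 + 13·t ≡ 11 (mod 51), i.e. 13·t ≡ 11 − 12 ≡ 50 (mod 51). Since 13^(−1) ≡ 4 (mod 51), t ≡ 4·50 ≡ 47 (mod 51). So x ≡ 12 + 13·47 = 623 (mod 663).
  Combine with x ≡ 9 (mod 10): write x = 623 + 663·t and require 623 + 663·t ≡ 9 (mod 10), i.e. 663·t ≡ 9 − 623 ≡ 6 (mod 10). Since 663^(−1) ≡ 7 (mod 10) (663 ≡ 3 (mod 10)), t ≡ 7·6 ≡ 2 (mod 10). So x ≡ 623 + 663·2 = 1949 (mod 6630).
Unique solution in [0, 6630): x = 1949.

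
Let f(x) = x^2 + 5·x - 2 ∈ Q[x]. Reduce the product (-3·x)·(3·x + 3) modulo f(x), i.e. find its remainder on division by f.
First multiply in Q[x] without reducing: a · b = -9·x^2 - 9·x. Now divide by f(x) = x^2 + 5·x - 2, eliminating the leading term at each step:
  leading term -9·x^2: subtract (-9)·f(x) = -9·x^2 - 45·x + 18, leaving 36·x - 18
The degree is now < 2, so this is the remainder. Hence a · b ≡ 36·x - 18 in Q[x]/(f).

Final answer: a · b ≡ 36·x - 18 (mod f(x))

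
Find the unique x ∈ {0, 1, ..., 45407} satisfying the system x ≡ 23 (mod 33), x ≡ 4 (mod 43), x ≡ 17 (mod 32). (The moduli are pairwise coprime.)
x ≡ 20945 (mod 45408); the representative in [0, 45408) is 20945

The moduli 33, 43, 32 are pairwise coprime, so by the CRT there is a unique solution mod 33·43·32 = 45408.
Solve by successive substitution. Start with x ≡ 23 (mod 33).
  Combine with x ≡ 4 (mod 43): write x = 23 + 33·t and require 23 + 33·t ≡ 4 (mod 43), i.e. 33·t ≡ 4 − 23 ≡ 24 (mod 43). Since 33^(−1) ≡ 30 (mod 43), t ≡ 30·24 ≡ 32 (mod 43). So x ≡ 23 + 33·32 = 1079 (mod 1419).
  Combine with x ≡ 17 (mod 32): write x = 1079 + 1419·t and require 1079 + 1419·t ≡ 17 (mod 32), i.e. 1419·t ≡ 17 − 1079 ≡ 26 (mod 32). Since 1419^(−1) ≡ 3 (mod 32) (1419 ≡ 11 (mod 32)), t ≡ 3·26 ≡ 14 (mod 32). So x ≡ 1079 + 1419·14 = 20945 (mod 45408).
Unique solution in [0, 45408): x = 20945.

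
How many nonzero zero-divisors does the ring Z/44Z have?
Z/44Z has 23 nonzero zero-divisors

In Z/44Z each nonzero element is either a unit (gcd with 44 is 1) or a zero-divisor (gcd > 1). The number of units is φ(44): factorise 44 = 2^2 · 11, so φ(44) = (2^2 − 2^1) · (11 − 1) = 2 · 10 = 20. The nonzero elements number 44 − 1 = 43. Hence the nonzero zero-divisors number 43 − 20 = 23.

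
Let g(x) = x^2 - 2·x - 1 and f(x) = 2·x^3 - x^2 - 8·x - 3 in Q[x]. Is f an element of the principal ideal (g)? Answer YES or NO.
In Q[x] the ideal (g) consists of all multiples of g, so f ∈ (g) iff g | f, i.e. iff the remainder of f on division by g is 0. Divide f by g (g is monic, so eliminate the leading term of the running remainder at each step):
  leading term 2·x^3: subtract (2·x)·g(x) = 2·x^3 - 4·x^2 - 2·x, leaving 3·x^2 - 6·x - 3
  leading term 3·x^2: subtract (3)·g(x) = 3·x^2 - 6·x - 3, leaving 0
The remainder is 0, so f(x) = g(x) · h(x) with h(x) = 2·x + 3. Hence g | f, i.e. f ∈ (g).

Final answer: YES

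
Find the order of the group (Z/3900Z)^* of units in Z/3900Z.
(Z/3900Z)^* consists of the classes a with gcd(a, 3900) = 1, so its order is φ(3900). φ is multiplicative, with φ(p^e) = p^e − p^(e−1). Factorise 3900 = 2^2 · 3 · 5^2 · 13. Then
  φ(3900) = (2^2 − 2^1) · (3 − 1) · (5^2 − 5^1) · (13 − 1) = 2 · 2 · 20 · 12 = 960.
Thus |(Z/3900Z)^*| = 960.

Final answer: |(Z/3900Z)^*| = 960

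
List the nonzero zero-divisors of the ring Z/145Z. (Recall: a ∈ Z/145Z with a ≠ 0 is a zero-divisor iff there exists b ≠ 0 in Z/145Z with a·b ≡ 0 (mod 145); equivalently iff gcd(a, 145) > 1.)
An element a ∈ Z/145Z (with a ≠ 0) is a zero-divisor iff gcd(a, 145) > 1 (because a is a unit precisely when gcd(a, n) = 1, and in Z/nZ every nonzero, non-unit element is a zero-divisor). Scan a = 1, ..., 144 and keep those with gcd(a, 145) > 1:
  gcd(5, 145) = 5, gcd(10, 145) = 5, gcd(15, 145) = 5, gcd(20, 145) = 5, gcd(25, 145) = 5, gcd(29, 145) = 29, gcd(30, 145) = 5, gcd(35, 145) = 5, gcd(40, 145) = 5, gcd(45, 145) = 5, gcd(50, 145) = 5, gcd(55, 145) = 5, gcd(58, 145) = 29, gcd(60, 145) = 5, gcd(65, 145) = 5, gcd(70, 145) = 5, gcd(75, 145) = 5, gcd(80, 145) = 5, gcd(85, 145) = 5, gcd(87, 145) = 29, gcd(90, 145) = 5, gcd(95, 145) = 5, gcd(100, 145) = 5, gcd(105, 145) = 5, gcd(110, 145) = 5, gcd(115, 145) = 5, gcd(116, 145) = 29, gcd(120, 145) = 5, gcd(125, 145) = 5, gcd(130, 145) = 5, gcd(135, 145) = 5, gcd(140, 145) = 5.
All other a ∈ {1, ..., 144} have gcd(a, 145) = 1 and are units. So the nonzero zero-divisors are exactly the 32 values of a appearing in this scan.

Final answer: nonzero zero-divisors of Z/145Z = {5, 10, 15, 20, 25, 29, 30, 35, 40, 45, 50, 55, 58, 60, 65, 70, 75, 80, 85, 87, 90, 95, 100, 105, 110, 115, 116, 120, 125, 130, 135, 140}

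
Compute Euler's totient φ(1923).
φ(1923) = 1280

φ is multiplicative, with φ(p^e) = p^e − p^(e−1). Factorise 1923 = 3 · 641. Then
  φ(1923) = (3 − 1) · (641 − 1) = 2 · 640 = 1280.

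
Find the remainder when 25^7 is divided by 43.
36

Use repeated squaring. Binary(7) = 111. Walk through the bits of the exponent 7 left-to-right: at each bit after the leading one, square the running value, then multiply by 25 if the bit is 1 (always reducing mod 43):
  bit 1 = 1 (leading): start with 25.
  bit 2 = 1: square 25^2 = 625 ≡ 23; bit is 1, so multiply 23·25 = 575 ≡ 16 (mod 43).
  bit 3 = 1: square 16^2 = 256 ≡ 41; bit is 1, so multiply 41·25 = 1025 ≡ 36 (mod 43).
Final value: 25^7 ≡ 36 (mod 43).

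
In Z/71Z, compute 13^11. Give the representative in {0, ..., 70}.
Use repeated squaring. Binary(11) = 1011. Walk through the bits of the exponent 11 left-to-right: at each bit after the leading one, square the running value, then multiply by 13 if the bit is 1 (always reducing mod 71):
  bit 1 = 1 (leading): start with 13.
  bit 2 = 0: square 13^2 = 169 ≡ 27 (mod 71).
  bit 3 = 1: square 27^2 = 729 ≡ 19; bit is 1, so multiply 19·13 = 247 ≡ 34 (mod 71).
  bit 4 = 1: square 34^2 = 1156 ≡ 20; bit is 1, so multiply 20·13 = 260 ≡ 47 (mod 71).
Final value: 13^11 ≡ 47 (mod 71).

Final answer: 47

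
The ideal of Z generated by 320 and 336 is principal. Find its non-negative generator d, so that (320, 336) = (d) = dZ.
In the PID Z, (a, b) is generated by gcd(a, b). Compute gcd(336, 320) with the extended Euclidean algorithm, tracking rows (r, s, t) with s·336 + t·320 = r:
  row A: (336, 1, 0)   [1·336 + 0·320 = 336]
  row B: (320, 0, 1)   [0·336 + 1·320 = 320]
  336 = 1·320 + 16   → row C = row A − 1·row B = (16, 1, −1)   [check: 1·336 − 1·320 = 16]
  320 = 20·16 + 0   → remainder 0, stop. gcd = 16 (last nonzero row C).
So gcd(320, 336) = 16, with Bézout identity 1·336 − 1·320 = 16. Containment (⊇): the Bézout identity exhibits 16 as an element of (320, 336), giving (16) ⊆ (320, 336). Containment (⊆): since 16 | 320 and 16 | 336 (320 = 16·20, 336 = 16·21), every Z-linear combination of 320 and 336 is divisible by 16, so (320, 336) ⊆ (16). Therefore (320, 336) = (16), d = 16.

Final answer: (320, 336) = (16); d = 16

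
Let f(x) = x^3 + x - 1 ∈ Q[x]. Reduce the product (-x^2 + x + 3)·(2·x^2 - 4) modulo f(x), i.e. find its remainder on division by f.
First multiply in Q[x] without reducing: a · b = -2·x^4 + 2·x^3 + 10·x^2 - 4·x - 12. Now divide by f(x) = x^3 + x - 1, eliminating the leading term at each step:
  leading term -2·x^4: subtract (-2·x)·f(x) = -2·x^4 - 2·x^2 + 2·x, leaving 2·x^3 + 12·x^2 - 6·x - 12
  leading term 2·x^3: subtract (2)·f(x) = 2·x^3 + 2·x - 2, leaving 12·x^2 - 8·x - 10
The degree is now < 3, so this is the remainder. Hence a · b ≡ 12·x^2 - 8·x - 10 in Q[x]/(f).

Final answer: a · b ≡ 12·x^2 - 8·x - 10 (mod f(x))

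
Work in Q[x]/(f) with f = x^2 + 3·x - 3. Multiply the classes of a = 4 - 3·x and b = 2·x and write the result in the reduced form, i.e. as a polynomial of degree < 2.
a · b ≡ 26·x - 18 (mod f(x))

First multiply in Q[x] without reducing: a · b = -6·x^2 + 8·x. Now divide by f(x) = x^2 + 3·x - 3, eliminating the leading term at each step:
  leading term -6·x^2: subtract (-6)·f(x) = -6·x^2 - 18·x + 18, leaving 26·x - 18
The degree is now < 2, so this is the remainder. Hence a · b ≡ 26·x - 18 in Q[x]/(f).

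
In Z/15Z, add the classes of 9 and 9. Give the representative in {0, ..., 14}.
Both summands are already reduced mod 15. 9 + 9 = 18; 18 = 1·15 + 3, so (9 + 9) mod 15 = 3.

Final answer: 3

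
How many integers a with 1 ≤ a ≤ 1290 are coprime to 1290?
The number of a ∈ {1, ..., 1290} with gcd(a, 1290) = 1 is by definition Euler's totient φ(1290). φ is multiplicative, with φ(p^e) = p^e − p^(e−1). Factorise 1290 = 2 · 3 · 5 · 43. Then
  φ(1290) = (2 − 1) · (3 − 1) · (5 − 1) · (43 − 1) = 1 · 2 · 4 · 42 = 336.
So there are 336 such integers.

Final answer: 336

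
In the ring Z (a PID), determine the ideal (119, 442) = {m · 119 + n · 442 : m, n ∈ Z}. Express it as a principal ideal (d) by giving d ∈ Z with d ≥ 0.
(119, 442) = (17); d = 17

In the PID Z, (a, b) is generated by gcd(a, b). Compute gcd(442, 119) with the extended Euclidean algorithm, tracking rows (r, s, t) with s·442 + t·119 = r:
  row A: (442, 1, 0)   [1·442 + 0·119 = 442]
  row B: (119, 0, 1)   [0·442 + 1·119 = 119]
  442 = 3·119 + 85   → row C = row A − 3·row B = (85, 1, −3)   [check: 1·442 − 3·119 = 85]
  119 = 1·85 + 34   → row D = row B − 1·row C = (34, −1, 4)   [check: −1·442 + 4·119 = 34]
  85 = 2·34 + 17   → row E = row C − 2·row D = (17, 3, −11)   [check: 3·442 − 11·119 = 17]
  34 = 2·17 + 0   → remainder 0, stop. gcd = 17 (last nonzero row E).
So gcd(119, 442) = 17, with Bézout identity 3·442 − 11·119 = 17. Containment (⊇): the Bézout identity exhibits 17 as an element of (119, 442), giving (17) ⊆ (119, 442). Containment (⊆): since 17 | 119 and 17 | 442 (119 = 17·7, 442 = 17·26), every Z-linear combination of 119 and 442 is divisible by 17, so (119, 442) ⊆ (17). Therefore (119, 442) = (17), d = 17.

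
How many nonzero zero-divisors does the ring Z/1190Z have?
Z/1190Z has 805 nonzero zero-divisors

In Z/1190Z each nonzero element is either a unit (gcd with 1190 is 1) or a zero-divisor (gcd > 1). The number of units is φ(1190): factorise 1190 = 2 · 5 · 7 · 17, so φ(1190) = (2 − 1) · (5 − 1) · (7 − 1) · (17 − 1) = 1 · 4 · 6 · 16 = 384. The nonzero elements number 1190 − 1 = 1189. Hence the nonzero zero-divisors number 1189 − 384 = 805.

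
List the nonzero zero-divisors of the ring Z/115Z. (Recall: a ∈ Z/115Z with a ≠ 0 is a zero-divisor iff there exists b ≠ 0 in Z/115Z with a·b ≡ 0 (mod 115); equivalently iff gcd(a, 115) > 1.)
nonzero zero-divisors of Z/115Z = {5, 10, 15, 20, 23, 25, 30, 35, 40, 45, 46, 50, 55, 60, 65, 69, 70, 75, 80, 85, 90, 92, 95, 100, 105, 110}

An element a ∈ Z/115Z (with a ≠ 0) is a zero-divisor iff gcd(a, 115) > 1 (because a is a unit precisely when gcd(a, n) = 1, and in Z/nZ every nonzero, non-unit element is a zero-divisor). Scan a = 1, ..., 114 and keep those with gcd(a, 115) > 1:
  gcd(5, 115) = 5, gcd(10, 115) = 5, gcd(15, 115) = 5, gcd(20, 115) = 5, gcd(23, 115) = 23, gcd(25, 115) = 5, gcd(30, 115) = 5, gcd(35, 115) = 5, gcd(40, 115) = 5, gcd(45, 115) = 5, gcd(46, 115) = 23, gcd(50, 115) = 5, gcd(55, 115) = 5, gcd(60, 115) = 5, gcd(65, 115) = 5, gcd(69, 115) = 23, gcd(70, 115) = 5, gcd(75, 115) = 5, gcd(80, 115) = 5, gcd(85, 115) = 5, gcd(90, 115) = 5, gcd(92, 115) = 23, gcd(95, 115) = 5, gcd(100, 115) = 5, gcd(105, 115) = 5, gcd(110, 115) = 5.
All other a ∈ {1, ..., 114} have gcd(a, 115) = 1 and are units. So the nonzero zero-divisors are exactly the 26 values of a appearing in this scan.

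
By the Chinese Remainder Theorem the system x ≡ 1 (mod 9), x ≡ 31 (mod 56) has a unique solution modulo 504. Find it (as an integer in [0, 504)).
x ≡ 199 (mod 504); the representative in [0, 504) is 199

The moduli 9, 56 are pairwise coprime, so by the CRT there is a unique solution mod 9·56 = 504.
Solve by successive substitution. Start with x ≡ 1 (mod 9).
  Combine with x ≡ 31 (mod 56): write x = 1 + 9·t and require 1 + 9·t ≡ 31 (mod 56), i.e. 9·t ≡ 31 − 1 ≡ 30 (mod 56). Since 9^(−1) ≡ 25 (mod 56), t ≡ 25·30 ≡ 22 (mod 56). So x ≡ 1 + 9·22 = 199 (mod 504).
Unique solution in [0, 504): x = 199.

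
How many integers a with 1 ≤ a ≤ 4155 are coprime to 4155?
The number of a ∈ {1, ..., 4155} with gcd(a, 4155) = 1 is by definition Euler's totient φ(4155). φ is multiplicative, with φ(p^e) = p^e − p^(e−1). Factorise 4155 = 3 · 5 · 277. Then
  φ(4155) = (3 − 1) · (5 − 1) · (277 − 1) = 2 · 4 · 276 = 2208.
So there are 2208 such integers.

Final answer: 2208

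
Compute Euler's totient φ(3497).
φ is multiplicative, with φ(p^e) = p^e − p^(e−1). Factorise 3497 = 13 · 269. Then
  φ(3497) = (13 − 1) · (269 − 1) = 12 · 268 = 3216.

Final answer: φ(3497) = 3216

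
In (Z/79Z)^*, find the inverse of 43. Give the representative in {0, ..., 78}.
43^(−1) ≡ 68 (mod 79)

Apply the extended Euclidean algorithm to (79, 43), tracking rows (r, s, t) with s·79 + t·43 = r. Each division r_prev = q·r_cur + r_new produces the new row as (previous row) − q·(current row):
  row A: (79, 1, 0)   [1·79 + 0·43 = 79]
  row B: (43, 0, 1)   [0·79 + 1·43 = 43]
  79 = 1·43 + 36   → row C = row A − 1·row B = (36, 1, −1)   [check: 1·79 − 1·43 = 36]
  43 = 1·36 + 7   → row D = row B − 1·row C = (7, −1, 2)   [check: −1·79 + 2·43 = 7]
  36 = 5·7 + 1   → row E = row C − 5·row D = (1, 6, −11)   [check: 6·79 − 11·43 = 1]
  7 = 7·1 + 0   → remainder 0, stop. gcd = 1 (last nonzero row E).
The gcd is 1, so 43 is invertible mod 79. The last nonzero row gives 6·79 − 11·43 = 1, so t = −11. So 43^(−1) ≡ −11 ≡ 68 (mod 79). Verify: 43 · 68 = 2924 ≡ 1 (mod 79). ✓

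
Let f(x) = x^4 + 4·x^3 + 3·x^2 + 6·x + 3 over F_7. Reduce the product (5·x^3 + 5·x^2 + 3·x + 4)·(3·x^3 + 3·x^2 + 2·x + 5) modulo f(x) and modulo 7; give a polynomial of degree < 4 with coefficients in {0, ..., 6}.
a · b ≡ 5·x^3 + 5·x^2 + 5·x + 1 (mod f(x))

Multiply as integer polynomials: a · b = 15·x^6 + 30·x^5 + 34·x^4 + 56·x^3 + 43·x^2 + 23·x + 20. Reducing coefficients mod 7: a · b ≡ x^6 + 2·x^5 + 6·x^4 + x^2 + 2·x + 6. Now divide by f(x) = x^4 + 4·x^3 + 3·x^2 + 6·x + 3 in F_7[x], eliminating the leading term at each step:
  leading term x^6: subtract (x^2)·f(x) = x^6 + 4·x^5 + 3·x^4 + 6·x^3 + 3·x^2, leaving 5·x^5 + 3·x^4 + x^3 + 5·x^2 + 2·x + 6 (coefficients mod 7)
  leading term 5·x^5: subtract (5·x)·f(x) = 5·x^5 + 6·x^4 + x^3 + 2·x^2 + x, leaving 4·x^4 + 3·x^2 + x + 6 (coefficients mod 7)
  leading term 4·x^4: subtract (4)·f(x) = 4·x^4 + 2·x^3 + 5·x^2 + 3·x + 5, leaving 5·x^3 + 5·x^2 + 5·x + 1 (coefficients mod 7)
The degree is now < 4, so this is the remainder. Hence a · b ≡ 5·x^3 + 5·x^2 + 5·x + 1 in F_7[x]/(f).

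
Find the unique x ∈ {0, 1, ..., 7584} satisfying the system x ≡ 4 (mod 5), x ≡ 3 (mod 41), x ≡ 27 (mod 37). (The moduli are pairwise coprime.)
x ≡ 249 (mod 7585); the representative in [0, 7585) is 249

The moduli 5, 41, 37 are pairwise coprime, so by the CRT there is a unique solution mod 5·41·37 = 7585.
Solve by successive substitution. Start with x ≡ 4 (mod 5).
  Combine with x ≡ 3 (mod 41): write x = 4 + 5·t and require 4 + 5·t ≡ 3 (mod 41), i.e. 5·t ≡ 3 − 4 ≡ 40 (mod 41). Since 5^(−1) ≡ 33 (mod 41), t ≡ 33·40 ≡ 8 (mod 41). So x ≡ 4 + 5·8 = 44 (mod 205).
  Combine with x ≡ 27 (mod 37): write x = 44 + 205·t and require 44 + 205·t ≡ 27 (mod 37), i.e. 205·t ≡ 27 − 44 ≡ 20 (mod 37). Since 205^(−1) ≡ 13 (mod 37) (205 ≡ 20 (mod 37)), t ≡ 13·20 ≡ 1 (mod 37). So x ≡ 44 + 205·1 = 249 (mod 7585).
Unique solution in [0, 7585): x = 249.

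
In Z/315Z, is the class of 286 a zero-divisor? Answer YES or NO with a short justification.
NO

gcd(286, 315) = 1, so 286 is a unit in Z/315Z (it has a multiplicative inverse). A unit cannot be a zero-divisor: if 286·b ≡ 0 then multiplying both sides by 286^(−1) gives b ≡ 0. So 286 is not a zero-divisor.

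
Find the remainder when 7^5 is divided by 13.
Use repeated squaring. Binary(5) = 101. Walk through the bits of the exponent 5 left-to-right: at each bit after the leading one, square the running value, then multiply by 7 if the bit is 1 (always reducing mod 13):
  bit 1 = 1 (leading): start with 7.
  bit 2 = 0: square 7^2 = 49 ≡ 10 (mod 13).
  bit 3 = 1: square 10^2 = 100 ≡ 9; bit is 1, so multiply 9·7 = 63 ≡ 11 (mod 13).
Final value: 7^5 ≡ 11 (mod 13).

Final answer: 11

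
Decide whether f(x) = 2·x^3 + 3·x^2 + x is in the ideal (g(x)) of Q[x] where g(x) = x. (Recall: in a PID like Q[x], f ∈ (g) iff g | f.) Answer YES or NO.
YES

In Q[x] the ideal (g) consists of all multiples of g, so f ∈ (g) iff g | f, i.e. iff the remainder of f on division by g is 0. Divide f by g (g is monic, so eliminate the leading term of the running remainder at each step):
  leading term 2·x^3: subtract (2·x^2)·g(x) = 2·x^3, leaving 3·x^2 + x
  leading term 3·x^2: subtract (3·x)·g(x) = 3·x^2, leaving x
  leading term x: subtract (1)·g(x) = x, leaving 0
The remainder is 0, so f(x) = g(x) · h(x) with h(x) = 2·x^2 + 3·x + 1. Hence g | f, i.e. f ∈ (g).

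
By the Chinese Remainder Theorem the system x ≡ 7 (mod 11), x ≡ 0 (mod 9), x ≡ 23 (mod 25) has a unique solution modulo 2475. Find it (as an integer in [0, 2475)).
The moduli 11, 9, 25 are pairwise coprime, so by the CRT there is a unique solution mod 11·9·25 = 2475.
Solve by successive substitution. Start with x ≡ 7 (mod 11).
  Combine with x ≡ 0 (mod 9): write x = 7 + 11·t and require 7 + 11·t ≡ 0 (mod 9), i.e. 11·t ≡ 0 − 7 ≡ 2 (mod 9). Since 11^(−1) ≡ 5 (mod 9) (11 ≡ 2 (mod 9)), t ≡ 5·2 ≡ 1 (mod 9). So x ≡ 7 + 11·1 = 18 (mod 99).
  Combine with x ≡ 23 (mod 25): write x = 18 + 99·t and require 18 + 99·t ≡ 23 (mod 25), i.e. 99·t ≡ 23 − 18 ≡ 5 (mod 25). Since 99^(−1) ≡ 24 (mod 25) (99 ≡ 24 (mod 25)), t ≡ 24·5 ≡ 20 (mod 25). So x ≡ 18 + 99·20 = 1998 (mod 2475).
Unique solution in [0, 2475): x = 1998.

Final answer: x ≡ 1998 (mod 2475); the representative in [0, 2475) is 1998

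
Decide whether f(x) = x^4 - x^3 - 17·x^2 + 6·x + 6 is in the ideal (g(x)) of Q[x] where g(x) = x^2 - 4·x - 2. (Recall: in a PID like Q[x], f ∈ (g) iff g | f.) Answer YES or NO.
In Q[x] the ideal (g) consists of all multiples of g, so f ∈ (g) iff g | f, i.e. iff the remainder of f on division by g is 0. Divide f by g (g is monic, so eliminate the leading term of the running remainder at each step):
  leading term x^4: subtract (x^2)·g(x) = x^4 - 4·x^3 - 2·x^2, leaving 3·x^3 - 15·x^2 + 6·x + 6
  leading term 3·x^3: subtract (3·x)·g(x) = 3·x^3 - 12·x^2 - 6·x, leaving -3·x^2 + 12·x + 6
  leading term -3·x^2: subtract (-3)·g(x) = -3·x^2 + 12·x + 6, leaving 0
The remainder is 0, so f(x) = g(x) · h(x) with h(x) = x^2 + 3·x - 3. Hence g | f, i.e. f ∈ (g).

Final answer: YES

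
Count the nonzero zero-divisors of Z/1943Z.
Z/1943Z has 94 nonzero zero-divisors

In Z/1943Z each nonzero element is either a unit (gcd with 1943 is 1) or a zero-divisor (gcd > 1). The number of units is φ(1943): factorise 1943 = 29 · 67, so φ(1943) = (29 − 1) · (67 − 1) = 28 · 66 = 1848. The nonzero elements number 1943 − 1 = 1942. Hence the nonzero zero-divisors number 1942 − 1848 = 94.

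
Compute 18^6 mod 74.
48

Use repeated squaring. Binary(6) = 110. Walk through the bits of the exponent 6 left-to-right: at each bit after the leading one, square the running value, then multiply by 18 if the bit is 1 (always reducing mod 74):
  bit 1 = 1 (leading): start with 18.
  bit 2 = 1: square 18^2 = 324 ≡ 28; bit is 1, so multiply 28·18 = 504 ≡ 60 (mod 74).
  bit 3 = 0: square 60^2 = 3600 ≡ 48 (mod 74).
Final value: 18^6 ≡ 48 (mod 74).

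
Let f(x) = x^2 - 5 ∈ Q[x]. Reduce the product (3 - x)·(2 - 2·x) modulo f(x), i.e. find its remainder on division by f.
First multiply in Q[x] without reducing: a · b = 2·x^2 - 8·x + 6. Now divide by f(x) = x^2 - 5, eliminating the leading term at each step:
  leading term 2·x^2: subtract (2)·f(x) = 2·x^2 - 10, leaving 16 - 8·x
The degree is now < 2, so this is the remainder. Hence a · b ≡ 16 - 8·x in Q[x]/(f).

Final answer: a · b ≡ 16 - 8·x (mod f(x))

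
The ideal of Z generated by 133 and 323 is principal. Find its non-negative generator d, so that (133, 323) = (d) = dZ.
(133, 323) = (19); d = 19

In the PID Z, (a, b) is generated by gcd(a, b). Compute gcd(323, 133) with the extended Euclidean algorithm, tracking rows (r, s, t) with s·323 + t·133 = r:
  row A: (323, 1, 0)   [1·323 + 0·133 = 323]
  row B: (133, 0, 1)   [0·323 + 1·133 = 133]
  323 = 2·133 + 57   → row C = row A − 2·row B = (57, 1, −2)   [check: 1·323 − 2·133 = 57]
  133 = 2·57 + 19   → row D = row B − 2·row C = (19, −2, 5)   [check: −2·323 + 5·133 = 19]
  57 = 3·19 + 0   → remainder 0, stop. gcd = 19 (last nonzero row D).
So gcd(133, 323) = 19, with Bézout identity −2·323 + 5·133 = 19. Containment (⊇): the Bézout identity exhibits 19 as an element of (133, 323), giving (19) ⊆ (133, 323). Containment (⊆): since 19 | 133 and 19 | 323 (133 = 19·7, 323 = 19·17), every Z-linear combination of 133 and 323 is divisible by 19, so (133, 323) ⊆ (19). Therefore (133, 323) = (19), d = 19.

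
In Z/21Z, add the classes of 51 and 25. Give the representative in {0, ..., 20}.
Reduce the summands first: 51 ≡ 9, 25 ≡ 4 (mod 21), so 51 + 25 ≡ 9 + 4 (mod 21). 9 + 4 = 13; 13 = 0·21 + 13, so (51 + 25) mod 21 = 13.

Final answer: 13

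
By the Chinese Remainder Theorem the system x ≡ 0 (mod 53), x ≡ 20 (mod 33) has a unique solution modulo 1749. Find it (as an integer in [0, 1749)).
The moduli 53, 33 are pairwise coprime, so by the CRT there is a unique solution mod 53·33 = 1749.
Solve by successive substitution. Start with x ≡ 0 (mod 53).
  Combine with x ≡ 20 (mod 33): write x = 53·t and require 53·t ≡ 20 (mod 33). Since 53^(−1) ≡ 5 (mod 33) (53 ≡ 20 (mod 33)), t ≡ 5·20 ≡ 1 (mod 33). So x ≡ 53·1 = 53 (mod 1749).
Unique solution in [0, 1749): x = 53.

Final answer: x ≡ 53 (mod 1749); the representative in [0, 1749) is 53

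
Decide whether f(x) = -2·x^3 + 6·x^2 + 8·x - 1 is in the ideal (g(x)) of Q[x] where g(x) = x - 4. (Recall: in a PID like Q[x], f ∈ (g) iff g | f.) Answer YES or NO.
NO

In Q[x] the ideal (g) consists of all multiples of g, so f ∈ (g) iff g | f, i.e. iff the remainder of f on division by g is 0. Divide f by g (g is monic, so eliminate the leading term of the running remainder at each step):
  leading term -2·x^3: subtract (-2·x^2)·g(x) = -2·x^3 + 8·x^2, leaving -2·x^2 + 8·x - 1
  leading term -2·x^2: subtract (-2·x)·g(x) = -2·x^2 + 8·x, leaving -1
The remainder r(x) = -1 ≠ 0 (and deg r < deg g), so g ∤ f, i.e. f ∉ (g).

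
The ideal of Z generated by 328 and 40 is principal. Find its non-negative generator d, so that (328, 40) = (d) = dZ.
In the PID Z, (a, b) is generated by gcd(a, b). Compute gcd(328, 40) with the extended Euclidean algorithm, tracking rows (r, s, t) with s·328 + t·40 = r:
  row A: (328, 1, 0)   [1·328 + 0·40 = 328]
  row B: (40, 0, 1)   [0·328 + 1·40 = 40]
  328 = 8·40 + 8   → row C = row A − 8·row B = (8, 1, −8)   [check: 1·328 − 8·40 = 8]
  40 = 5·8 + 0   → remainder 0, stop. gcd = 8 (last nonzero row C).
So gcd(328, 40) = 8, with Bézout identity 1·328 − 8·40 = 8. Containment (⊇): the Bézout identity exhibits 8 as an element of (328, 40), giving (8) ⊆ (328, 40). Containment (⊆): since 8 | 328 and 8 | 40 (328 = 8·41, 40 = 8·5), every Z-linear combination of 328 and 40 is divisible by 8, so (328, 40) ⊆ (8). Therefore (328, 40) = (8), d = 8.

Final answer: (328, 40) = (8); d = 8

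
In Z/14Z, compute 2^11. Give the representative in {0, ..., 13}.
Use repeated squaring. Binary(11) = 1011. Walk through the bits of the exponent 11 left-to-right: at each bit after the leading one, square the running value, then multiply by 2 if the bit is 1 (always reducing mod 14):
  bit 1 = 1 (leading): start with 2.
  bit 2 = 0: square 2^2 = 4 (mod 14).
  bit 3 = 1: square 4^2 = 16 ≡ 2; bit is 1, so multiply 2·2 = 4 (mod 14).
  bit 4 = 1: square 4^2 = 16 ≡ 2; bit is 1, so multiply 2·2 = 4 (mod 14).
Final value: 2^11 ≡ 4 (mod 14).

Final answer: 4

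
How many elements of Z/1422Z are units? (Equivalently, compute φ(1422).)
Z/1422Z has φ(1422) = 468 units

An element a ∈ Z/1422Z is a unit iff gcd(a, 1422) = 1, so the number of units is φ(1422). φ is multiplicative, with φ(p^e) = p^e − p^(e−1). Factorise 1422 = 2 · 3^2 · 79. Then
  φ(1422) = (2 − 1) · (3^2 − 3^1) · (79 − 1) = 1 · 6 · 78 = 468.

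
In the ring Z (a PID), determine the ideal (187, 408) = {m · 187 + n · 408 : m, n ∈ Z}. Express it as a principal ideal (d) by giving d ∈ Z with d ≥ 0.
(187, 408) = (17); d = 17

In the PID Z, (a, b) is generated by gcd(a, b). Compute gcd(408, 187) with the extended Euclidean algorithm, tracking rows (r, s, t) with s·408 + t·187 = r:
  row A: (408, 1, 0)   [1·408 + 0·187 = 408]
  row B: (187, 0, 1)   [0·408 + 1·187 = 187]
  408 = 2·187 + 34   → row C = row A − 2·row B = (34, 1, −2)   [check: 1·408 − 2·187 = 34]
  187 = 5·34 + 17   → row D = row B − 5·row C = (17, −5, 11)   [check: −5·408 + 11·187 = 17]
  34 = 2·17 + 0   → remainder 0, stop. gcd = 17 (last nonzero row D).
So gcd(187, 408) = 17, with Bézout identity −5·408 + 11·187 = 17. Containment (⊇): the Bézout identity exhibits 17 as an element of (187, 408), giving (17) ⊆ (187, 408). Containment (⊆): since 17 | 187 and 17 | 408 (187 = 17·11, 408 = 17·24), every Z-linear combination of 187 and 408 is divisible by 17, so (187, 408) ⊆ (17). Therefore (187, 408) = (17), d = 17.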